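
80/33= 2 + 14/33   =  2.42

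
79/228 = 79/228 = 0.35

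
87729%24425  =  14454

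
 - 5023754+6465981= 1442227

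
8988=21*428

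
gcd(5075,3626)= 7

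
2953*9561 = 28233633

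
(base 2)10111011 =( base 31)61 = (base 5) 1222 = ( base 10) 187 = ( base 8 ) 273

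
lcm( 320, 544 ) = 5440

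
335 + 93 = 428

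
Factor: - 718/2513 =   -  2/7=- 2^1*7^( - 1) 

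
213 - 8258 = -8045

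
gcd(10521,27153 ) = 63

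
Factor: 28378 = 2^1*7^1 * 2027^1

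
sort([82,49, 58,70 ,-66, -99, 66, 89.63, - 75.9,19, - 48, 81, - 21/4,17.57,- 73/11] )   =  [-99 ,- 75.9 , - 66, - 48, - 73/11, - 21/4,  17.57,  19, 49,  58,  66, 70,  81,  82, 89.63]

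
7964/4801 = 7964/4801 = 1.66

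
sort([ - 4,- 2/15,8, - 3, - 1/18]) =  [  -  4, - 3, - 2/15, - 1/18,8]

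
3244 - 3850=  - 606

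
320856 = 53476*6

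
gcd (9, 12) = 3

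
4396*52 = 228592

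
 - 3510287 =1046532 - 4556819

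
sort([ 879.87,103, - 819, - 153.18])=[ - 819, - 153.18,103,879.87]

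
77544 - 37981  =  39563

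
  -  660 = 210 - 870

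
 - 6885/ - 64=6885/64 = 107.58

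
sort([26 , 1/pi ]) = [1/pi,26]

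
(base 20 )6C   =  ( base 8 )204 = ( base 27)4o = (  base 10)132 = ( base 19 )6I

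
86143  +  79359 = 165502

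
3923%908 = 291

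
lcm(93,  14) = 1302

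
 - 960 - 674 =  - 1634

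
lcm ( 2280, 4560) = 4560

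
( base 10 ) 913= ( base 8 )1621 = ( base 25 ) 1BD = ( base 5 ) 12123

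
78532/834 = 94 + 68/417 = 94.16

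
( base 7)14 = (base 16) B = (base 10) 11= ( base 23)B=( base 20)B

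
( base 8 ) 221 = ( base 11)122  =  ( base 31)4L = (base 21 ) 6J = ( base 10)145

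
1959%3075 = 1959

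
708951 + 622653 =1331604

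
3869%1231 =176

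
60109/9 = 60109/9 = 6678.78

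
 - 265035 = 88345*( - 3)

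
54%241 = 54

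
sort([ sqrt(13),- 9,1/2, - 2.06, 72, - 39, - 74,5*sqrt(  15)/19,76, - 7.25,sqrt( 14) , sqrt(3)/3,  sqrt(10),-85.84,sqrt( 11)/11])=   [ - 85.84 , - 74, - 39, - 9, - 7.25,-2.06,sqrt ( 11) /11, 1/2, sqrt(3)/3,5* sqrt(15 ) /19,  sqrt ( 10),sqrt ( 13),sqrt( 14),72,76] 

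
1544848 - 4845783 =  - 3300935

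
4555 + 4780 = 9335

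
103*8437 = 869011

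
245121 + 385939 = 631060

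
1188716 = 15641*76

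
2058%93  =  12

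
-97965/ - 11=97965/11 = 8905.91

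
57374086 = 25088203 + 32285883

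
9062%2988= 98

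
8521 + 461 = 8982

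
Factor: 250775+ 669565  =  2^2*3^2*5^1*5113^1 = 920340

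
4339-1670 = 2669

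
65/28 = 65/28 =2.32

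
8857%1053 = 433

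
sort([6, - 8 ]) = [ - 8,6 ] 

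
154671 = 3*51557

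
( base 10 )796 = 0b1100011100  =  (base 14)40C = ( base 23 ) 1be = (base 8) 1434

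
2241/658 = 2241/658  =  3.41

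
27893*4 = 111572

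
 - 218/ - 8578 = 109/4289= 0.03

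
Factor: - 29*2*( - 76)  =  2^3*19^1*29^1 = 4408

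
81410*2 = 162820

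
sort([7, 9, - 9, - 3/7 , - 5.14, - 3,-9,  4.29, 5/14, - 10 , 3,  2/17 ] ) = [ - 10, - 9, - 9, - 5.14, - 3 , - 3/7, 2/17, 5/14,3 , 4.29, 7,9 ] 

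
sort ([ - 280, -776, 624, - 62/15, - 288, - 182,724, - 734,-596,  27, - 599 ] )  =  [-776, - 734, - 599, - 596, - 288,-280, - 182, - 62/15, 27, 624,724]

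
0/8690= 0 = 0.00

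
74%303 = 74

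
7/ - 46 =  - 1 + 39/46 =-0.15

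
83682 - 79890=3792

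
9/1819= 9/1819 = 0.00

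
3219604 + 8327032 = 11546636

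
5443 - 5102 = 341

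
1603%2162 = 1603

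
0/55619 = 0 = 0.00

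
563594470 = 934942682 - 371348212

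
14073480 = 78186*180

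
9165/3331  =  2 + 2503/3331 = 2.75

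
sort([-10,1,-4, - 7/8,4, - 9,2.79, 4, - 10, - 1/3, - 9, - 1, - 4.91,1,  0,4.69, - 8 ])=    [ - 10 , - 10, - 9, - 9, - 8, - 4.91, - 4,-1, - 7/8, - 1/3,0,1,1, 2.79 , 4,4,4.69 ]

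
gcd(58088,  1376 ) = 8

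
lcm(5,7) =35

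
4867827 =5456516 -588689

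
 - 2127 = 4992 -7119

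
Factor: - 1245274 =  - 2^1*622637^1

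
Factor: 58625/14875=17^(  -  1) * 67^1 = 67/17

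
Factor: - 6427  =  - 6427^1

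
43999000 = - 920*( - 47825 ) 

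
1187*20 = 23740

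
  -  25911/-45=575 + 4/5= 575.80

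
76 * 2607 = 198132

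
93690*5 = 468450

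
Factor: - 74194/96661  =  -2^1*37097^1*96661^( - 1)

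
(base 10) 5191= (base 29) 650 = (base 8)12107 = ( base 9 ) 7107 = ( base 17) 10g6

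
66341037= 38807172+27533865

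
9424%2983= 475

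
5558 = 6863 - 1305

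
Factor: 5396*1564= 8439344 =2^4*17^1*19^1*23^1 * 71^1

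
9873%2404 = 257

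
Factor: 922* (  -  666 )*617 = -378870084=-2^2*3^2  *37^1*461^1*617^1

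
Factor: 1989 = 3^2*13^1*17^1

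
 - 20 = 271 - 291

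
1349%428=65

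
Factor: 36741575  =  5^2*13^1*113051^1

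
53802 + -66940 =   -  13138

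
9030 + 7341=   16371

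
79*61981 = 4896499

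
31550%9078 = 4316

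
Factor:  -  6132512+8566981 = 1297^1*  1877^1 = 2434469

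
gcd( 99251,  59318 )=1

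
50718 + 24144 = 74862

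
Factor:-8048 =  - 2^4*503^1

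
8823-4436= 4387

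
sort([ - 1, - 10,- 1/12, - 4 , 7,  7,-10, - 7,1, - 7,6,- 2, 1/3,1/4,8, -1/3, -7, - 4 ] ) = [ - 10, -10,  -  7,  -  7, - 7,- 4, - 4, - 2,-1, - 1/3, - 1/12,  1/4,  1/3,1,  6, 7,  7, 8 ]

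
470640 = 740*636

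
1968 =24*82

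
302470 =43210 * 7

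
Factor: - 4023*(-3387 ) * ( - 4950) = -67448209950  =  - 2^1 * 3^6 * 5^2 * 11^1*149^1*1129^1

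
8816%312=80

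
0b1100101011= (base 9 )1101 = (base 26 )155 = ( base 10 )811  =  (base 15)391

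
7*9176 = 64232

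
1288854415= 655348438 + 633505977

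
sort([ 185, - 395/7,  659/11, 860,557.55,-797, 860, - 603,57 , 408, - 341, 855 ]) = [ - 797, - 603, - 341 ,  -  395/7 , 57, 659/11 , 185,  408, 557.55,855, 860, 860 ]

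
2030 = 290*7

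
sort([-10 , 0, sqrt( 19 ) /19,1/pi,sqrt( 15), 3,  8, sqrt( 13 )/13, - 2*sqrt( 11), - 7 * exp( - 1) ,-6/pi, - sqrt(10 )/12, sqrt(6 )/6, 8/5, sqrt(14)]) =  [ - 10, - 2 *sqrt( 11 ), -7*exp( - 1 ),- 6/pi, - sqrt( 10) /12, 0,sqrt( 19)/19, sqrt(13 )/13, 1/pi, sqrt(6)/6, 8/5,3, sqrt (14 ),sqrt (15), 8 ] 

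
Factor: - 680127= - 3^1* 7^1 *139^1*233^1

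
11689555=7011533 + 4678022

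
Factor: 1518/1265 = 6/5 = 2^1 * 3^1*5^ ( - 1)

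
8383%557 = 28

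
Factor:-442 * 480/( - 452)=2^4*3^1*5^1 * 13^1*17^1*113^( - 1) = 53040/113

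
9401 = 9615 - 214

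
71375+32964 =104339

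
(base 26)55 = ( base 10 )135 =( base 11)113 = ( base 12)B3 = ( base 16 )87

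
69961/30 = 69961/30 = 2332.03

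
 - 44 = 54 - 98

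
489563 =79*6197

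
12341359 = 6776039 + 5565320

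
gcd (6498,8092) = 2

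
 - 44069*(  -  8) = 352552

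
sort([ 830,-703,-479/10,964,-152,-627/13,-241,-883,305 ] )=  [ - 883,- 703, - 241, - 152,-627/13,-479/10,305 , 830,964]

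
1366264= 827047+539217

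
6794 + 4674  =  11468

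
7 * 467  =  3269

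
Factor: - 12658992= - 2^4*3^1*263729^1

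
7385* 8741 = 64552285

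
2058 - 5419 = - 3361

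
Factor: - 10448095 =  - 5^1*7^1 * 23^1 * 12979^1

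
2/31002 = 1/15501 = 0.00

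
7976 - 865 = 7111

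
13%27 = 13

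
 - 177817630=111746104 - 289563734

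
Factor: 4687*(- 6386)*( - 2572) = 2^3*31^1*43^1 * 103^1 * 109^1*643^1 = 76983000104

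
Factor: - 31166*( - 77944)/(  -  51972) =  - 2^2 * 3^ ( - 1 )*61^( - 1)*  71^ ( - 1 )*9743^1*15583^1 = - 607300676/12993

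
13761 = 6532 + 7229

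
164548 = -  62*( - 2654)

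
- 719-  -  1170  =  451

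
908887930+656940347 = 1565828277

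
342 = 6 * 57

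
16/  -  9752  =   - 2/1219 = - 0.00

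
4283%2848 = 1435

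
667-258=409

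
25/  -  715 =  - 5/143 = - 0.03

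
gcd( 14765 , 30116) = 1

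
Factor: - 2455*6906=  - 2^1*3^1*5^1*491^1 * 1151^1=- 16954230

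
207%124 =83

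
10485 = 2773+7712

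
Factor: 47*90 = 4230 =2^1 * 3^2 * 5^1 * 47^1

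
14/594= 7/297  =  0.02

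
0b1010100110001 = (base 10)5425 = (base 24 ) 9A1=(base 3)21102221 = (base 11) 4092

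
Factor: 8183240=2^3*5^1 * 13^1*15737^1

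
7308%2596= 2116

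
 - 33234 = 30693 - 63927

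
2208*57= 125856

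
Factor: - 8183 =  - 7^2 *167^1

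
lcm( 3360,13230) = 211680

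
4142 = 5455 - 1313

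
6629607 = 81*81847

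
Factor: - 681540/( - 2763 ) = 740/3 = 2^2*3^( - 1)  *  5^1*37^1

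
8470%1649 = 225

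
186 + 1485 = 1671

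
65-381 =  - 316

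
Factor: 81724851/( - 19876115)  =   - 3^2 * 5^( - 1 )*7^( - 2)*13^2*31^( - 1 )*2617^( -1)*53731^1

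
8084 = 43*188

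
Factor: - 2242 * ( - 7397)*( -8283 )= - 137365884942 = - 2^1*3^1*11^1*13^1 * 19^1*59^1*251^1*569^1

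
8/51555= 8/51555 = 0.00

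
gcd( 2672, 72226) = 2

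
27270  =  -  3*(-9090)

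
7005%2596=1813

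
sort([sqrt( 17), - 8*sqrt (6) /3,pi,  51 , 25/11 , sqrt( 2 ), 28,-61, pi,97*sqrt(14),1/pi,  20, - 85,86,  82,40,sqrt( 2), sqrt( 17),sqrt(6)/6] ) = [-85 ,-61, - 8*sqrt(6) /3,1/pi, sqrt( 6)/6, sqrt(2 ),sqrt(2) , 25/11,  pi , pi , sqrt( 17),  sqrt( 17),20, 28,40,  51,  82, 86,  97*sqrt( 14 )]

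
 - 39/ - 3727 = 39/3727= 0.01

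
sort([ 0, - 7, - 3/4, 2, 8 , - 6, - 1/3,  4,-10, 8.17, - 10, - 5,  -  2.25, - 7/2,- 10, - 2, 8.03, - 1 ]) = [ - 10, - 10 ,- 10, - 7, - 6, - 5 ,-7/2, - 2.25, - 2, - 1, - 3/4,-1/3,0, 2, 4, 8,8.03, 8.17 ]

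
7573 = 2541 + 5032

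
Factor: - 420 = -2^2*3^1* 5^1*7^1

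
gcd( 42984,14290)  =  2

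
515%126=11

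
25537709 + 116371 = 25654080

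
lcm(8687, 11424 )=833952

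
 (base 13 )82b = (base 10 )1389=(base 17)4dc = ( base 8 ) 2555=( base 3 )1220110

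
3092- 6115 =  - 3023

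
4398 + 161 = 4559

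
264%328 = 264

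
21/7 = 3=3.00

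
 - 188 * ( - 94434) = 17753592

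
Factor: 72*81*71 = 414072= 2^3 * 3^6*71^1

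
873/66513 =291/22171 = 0.01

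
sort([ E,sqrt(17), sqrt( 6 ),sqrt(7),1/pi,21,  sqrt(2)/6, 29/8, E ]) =[ sqrt( 2)/6, 1/pi  ,  sqrt ( 6 ),sqrt(7 ),E,E,29/8,sqrt( 17), 21 ]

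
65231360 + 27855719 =93087079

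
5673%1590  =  903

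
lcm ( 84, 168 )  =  168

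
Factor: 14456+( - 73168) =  - 58712 = - 2^3*41^1*179^1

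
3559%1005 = 544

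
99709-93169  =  6540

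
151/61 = 2 + 29/61 =2.48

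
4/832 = 1/208 = 0.00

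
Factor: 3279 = 3^1*1093^1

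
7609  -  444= 7165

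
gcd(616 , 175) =7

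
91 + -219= - 128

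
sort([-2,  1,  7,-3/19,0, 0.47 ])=[ - 2, - 3/19,0, 0.47 , 1, 7 ] 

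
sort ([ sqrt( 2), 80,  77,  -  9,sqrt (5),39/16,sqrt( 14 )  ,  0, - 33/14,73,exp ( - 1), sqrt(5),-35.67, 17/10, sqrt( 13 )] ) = [ - 35.67, - 9,-33/14,0, exp(-1), sqrt( 2), 17/10, sqrt( 5 ), sqrt( 5), 39/16 , sqrt( 13 ), sqrt ( 14 ),73, 77,80 ] 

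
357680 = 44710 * 8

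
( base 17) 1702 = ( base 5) 210223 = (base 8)15432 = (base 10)6938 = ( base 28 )8NM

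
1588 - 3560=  - 1972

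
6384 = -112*(-57 ) 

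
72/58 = 1 +7/29 = 1.24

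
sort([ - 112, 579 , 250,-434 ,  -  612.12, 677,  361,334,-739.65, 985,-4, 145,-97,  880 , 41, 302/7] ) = [-739.65,-612.12, - 434,- 112, - 97, - 4, 41,302/7,145, 250, 334 , 361, 579, 677,880,  985] 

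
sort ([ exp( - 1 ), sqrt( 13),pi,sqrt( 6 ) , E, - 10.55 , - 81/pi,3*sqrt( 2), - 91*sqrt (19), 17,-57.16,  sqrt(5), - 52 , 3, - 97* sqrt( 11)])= [ - 91 * sqrt( 19 ), - 97 * sqrt (11), - 57.16, - 52, - 81/pi , - 10.55, exp(-1), sqrt( 5),  sqrt( 6),  E,  3, pi , sqrt(13 ),3*sqrt( 2), 17 ] 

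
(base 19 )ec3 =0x14A5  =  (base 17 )114F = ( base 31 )5FF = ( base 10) 5285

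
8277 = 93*89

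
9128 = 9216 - 88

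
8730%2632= 834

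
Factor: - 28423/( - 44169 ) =3^( - 1) * 43^1 * 661^1*14723^( - 1 ) 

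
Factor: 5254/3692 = 2^( - 1 ) *13^( - 1 )*37^1 = 37/26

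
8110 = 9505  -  1395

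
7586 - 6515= 1071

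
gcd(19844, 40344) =164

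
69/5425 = 69/5425= 0.01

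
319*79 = 25201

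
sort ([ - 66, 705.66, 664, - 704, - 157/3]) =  [ -704, - 66, - 157/3,664,705.66]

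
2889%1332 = 225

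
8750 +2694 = 11444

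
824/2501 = 824/2501 =0.33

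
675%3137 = 675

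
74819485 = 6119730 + 68699755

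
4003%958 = 171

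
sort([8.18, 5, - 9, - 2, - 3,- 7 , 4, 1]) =[ - 9, - 7, - 3, - 2,  1,4, 5, 8.18]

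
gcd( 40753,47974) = 83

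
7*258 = 1806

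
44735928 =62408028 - 17672100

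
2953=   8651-5698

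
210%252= 210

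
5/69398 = 5/69398 = 0.00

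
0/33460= 0 = 0.00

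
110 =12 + 98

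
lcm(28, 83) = 2324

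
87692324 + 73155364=160847688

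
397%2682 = 397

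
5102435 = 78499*65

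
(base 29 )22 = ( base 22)2G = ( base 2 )111100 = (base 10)60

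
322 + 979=1301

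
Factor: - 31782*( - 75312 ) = 2^5*3^3*523^1*5297^1 = 2393565984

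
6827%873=716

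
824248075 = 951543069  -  127294994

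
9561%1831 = 406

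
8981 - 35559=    - 26578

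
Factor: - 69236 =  - 2^2 * 19^1*911^1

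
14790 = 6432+8358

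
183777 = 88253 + 95524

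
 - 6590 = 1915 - 8505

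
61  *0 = 0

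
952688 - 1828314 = -875626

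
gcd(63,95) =1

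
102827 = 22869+79958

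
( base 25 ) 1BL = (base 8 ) 1631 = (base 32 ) SP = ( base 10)921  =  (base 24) 1E9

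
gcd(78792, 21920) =8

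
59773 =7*8539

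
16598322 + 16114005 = 32712327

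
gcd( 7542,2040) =6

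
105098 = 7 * 15014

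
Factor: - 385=- 5^1*7^1*11^1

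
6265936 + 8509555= 14775491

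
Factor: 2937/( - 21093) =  - 11^1 * 79^( - 1) = - 11/79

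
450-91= 359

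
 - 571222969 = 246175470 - 817398439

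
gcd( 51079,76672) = 1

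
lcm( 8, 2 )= 8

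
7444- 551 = 6893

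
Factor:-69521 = -19^1*3659^1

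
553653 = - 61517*( - 9) 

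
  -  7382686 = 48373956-55756642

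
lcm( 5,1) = 5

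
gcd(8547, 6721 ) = 11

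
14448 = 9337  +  5111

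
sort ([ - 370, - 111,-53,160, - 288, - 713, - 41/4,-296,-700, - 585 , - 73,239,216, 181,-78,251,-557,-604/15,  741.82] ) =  [ - 713,- 700,  -  585,-557 ,-370, - 296, - 288, - 111, - 78, - 73, - 53, - 604/15, - 41/4,160, 181, 216,239,251,741.82 ]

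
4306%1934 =438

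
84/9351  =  28/3117  =  0.01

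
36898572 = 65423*564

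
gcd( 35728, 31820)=4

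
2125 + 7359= 9484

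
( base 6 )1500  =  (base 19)11g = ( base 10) 396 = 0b110001100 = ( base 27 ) ei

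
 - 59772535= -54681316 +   -  5091219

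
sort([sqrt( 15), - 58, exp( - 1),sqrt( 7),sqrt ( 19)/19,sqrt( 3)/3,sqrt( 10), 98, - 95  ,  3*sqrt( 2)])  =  [ - 95,-58, sqrt( 19) /19,exp(  -  1 ),sqrt(3 ) /3,sqrt( 7), sqrt( 10),sqrt( 15),  3*sqrt( 2),98 ] 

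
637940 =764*835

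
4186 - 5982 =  - 1796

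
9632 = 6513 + 3119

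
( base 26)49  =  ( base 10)113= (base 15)78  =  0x71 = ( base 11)A3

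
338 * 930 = 314340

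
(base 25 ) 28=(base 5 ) 213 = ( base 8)72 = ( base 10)58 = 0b111010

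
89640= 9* 9960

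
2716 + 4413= 7129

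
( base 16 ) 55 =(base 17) 50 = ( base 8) 125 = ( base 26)37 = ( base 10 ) 85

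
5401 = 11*491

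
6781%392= 117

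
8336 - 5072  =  3264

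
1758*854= 1501332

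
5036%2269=498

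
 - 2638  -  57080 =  - 59718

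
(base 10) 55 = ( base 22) 2B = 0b110111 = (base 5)210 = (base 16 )37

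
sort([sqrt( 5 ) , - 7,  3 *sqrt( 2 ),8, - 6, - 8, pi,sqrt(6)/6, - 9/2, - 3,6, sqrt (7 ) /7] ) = [-8, - 7, - 6, - 9/2, - 3,sqrt(7 ) /7,sqrt( 6)/6,sqrt( 5),pi , 3*sqrt(2 ),6,8]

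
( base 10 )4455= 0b1000101100111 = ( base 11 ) 3390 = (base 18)dd9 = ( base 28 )5J3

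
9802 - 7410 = 2392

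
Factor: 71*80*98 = 2^5*5^1 * 7^2*71^1 = 556640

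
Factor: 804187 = 83^1*9689^1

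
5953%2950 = 53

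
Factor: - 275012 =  - 2^2 * 197^1 * 349^1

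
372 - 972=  - 600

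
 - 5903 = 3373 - 9276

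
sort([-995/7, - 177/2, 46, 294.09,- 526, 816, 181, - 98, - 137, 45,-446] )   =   [ - 526 , - 446,- 995/7, -137, - 98 , - 177/2,45,46, 181,294.09,816]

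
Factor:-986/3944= -2^(-2)= -1/4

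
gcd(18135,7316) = 31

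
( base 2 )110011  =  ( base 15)36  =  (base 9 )56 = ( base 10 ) 51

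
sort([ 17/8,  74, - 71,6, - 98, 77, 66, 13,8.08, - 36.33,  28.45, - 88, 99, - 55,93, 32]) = [-98, - 88,-71, - 55, - 36.33, 17/8, 6, 8.08, 13,  28.45, 32, 66, 74,77, 93, 99 ] 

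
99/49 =99/49=2.02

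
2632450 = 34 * 77425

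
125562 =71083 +54479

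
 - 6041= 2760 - 8801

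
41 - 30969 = -30928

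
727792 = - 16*( - 45487 ) 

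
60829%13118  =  8357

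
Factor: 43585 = 5^1*23^1*379^1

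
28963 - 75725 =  - 46762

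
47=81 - 34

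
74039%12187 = 917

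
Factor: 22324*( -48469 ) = - 1082021956 = -2^2*19^1*2551^1*5581^1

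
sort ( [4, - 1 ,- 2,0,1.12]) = [ - 2,-1,0, 1.12, 4]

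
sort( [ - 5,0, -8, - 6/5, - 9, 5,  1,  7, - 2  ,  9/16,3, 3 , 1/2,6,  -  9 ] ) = [ - 9, - 9, - 8, - 5, - 2, - 6/5, 0,1/2,  9/16,1, 3 , 3 , 5,6, 7 ]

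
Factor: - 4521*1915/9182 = - 2^( - 1)*3^1*5^1* 11^1 * 137^1*383^1*4591^( - 1 )  =  - 8657715/9182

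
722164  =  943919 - 221755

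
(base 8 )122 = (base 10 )82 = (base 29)2O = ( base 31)2K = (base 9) 101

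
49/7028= 7/1004 =0.01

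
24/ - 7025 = -1 + 7001/7025 =- 0.00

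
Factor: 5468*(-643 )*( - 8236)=2^4*29^1*71^1 * 643^1 * 1367^1 = 28957150064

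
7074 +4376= 11450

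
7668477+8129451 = 15797928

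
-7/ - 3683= 7/3683=0.00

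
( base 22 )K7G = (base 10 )9850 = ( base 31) A7N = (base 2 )10011001111010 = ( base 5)303400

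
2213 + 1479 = 3692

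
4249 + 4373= 8622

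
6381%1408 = 749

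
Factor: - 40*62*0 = 0 = 0^1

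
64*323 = 20672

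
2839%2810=29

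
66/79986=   11/13331  =  0.00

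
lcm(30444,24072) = 1035096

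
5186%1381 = 1043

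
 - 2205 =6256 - 8461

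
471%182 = 107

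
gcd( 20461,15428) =7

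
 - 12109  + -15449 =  - 27558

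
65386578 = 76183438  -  10796860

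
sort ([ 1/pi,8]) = [ 1/pi, 8]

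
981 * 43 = 42183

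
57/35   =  57/35 =1.63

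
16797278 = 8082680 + 8714598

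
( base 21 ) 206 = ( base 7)2406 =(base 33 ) qu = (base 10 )888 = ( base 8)1570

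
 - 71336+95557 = 24221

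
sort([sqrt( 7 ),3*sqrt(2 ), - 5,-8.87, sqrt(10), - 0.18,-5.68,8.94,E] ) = [ - 8.87, - 5.68, - 5, - 0.18, sqrt(7),E, sqrt( 10 ), 3*sqrt(2 ), 8.94 ] 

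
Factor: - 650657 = -7^1*92951^1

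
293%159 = 134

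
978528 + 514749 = 1493277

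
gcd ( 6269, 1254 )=1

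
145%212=145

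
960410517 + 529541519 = 1489952036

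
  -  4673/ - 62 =4673/62= 75.37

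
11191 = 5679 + 5512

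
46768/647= 46768/647 =72.28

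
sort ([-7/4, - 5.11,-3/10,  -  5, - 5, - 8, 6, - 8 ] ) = [ - 8, - 8, - 5.11,-5, - 5, - 7/4 , - 3/10, 6]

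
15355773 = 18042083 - 2686310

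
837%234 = 135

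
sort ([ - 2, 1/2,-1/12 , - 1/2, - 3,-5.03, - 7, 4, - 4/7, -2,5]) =[ - 7, - 5.03, - 3, - 2, - 2, - 4/7,-1/2, - 1/12 , 1/2, 4, 5]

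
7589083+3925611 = 11514694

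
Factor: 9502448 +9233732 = 18736180 =2^2*5^1*41^1*73^1*313^1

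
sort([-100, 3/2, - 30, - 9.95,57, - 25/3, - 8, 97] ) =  [ -100,-30 , - 9.95, - 25/3,-8,3/2, 57,  97 ]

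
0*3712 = 0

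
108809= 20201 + 88608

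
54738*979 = 53588502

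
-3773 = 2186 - 5959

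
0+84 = 84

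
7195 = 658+6537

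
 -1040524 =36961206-38001730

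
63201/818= 77 + 215/818= 77.26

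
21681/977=21681/977= 22.19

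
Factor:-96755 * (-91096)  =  8813993480 = 2^3*5^1*37^1*59^1 * 193^1*523^1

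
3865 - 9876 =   -  6011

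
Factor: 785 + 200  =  985=5^1* 197^1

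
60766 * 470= 28560020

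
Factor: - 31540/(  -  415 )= 2^2*19^1 = 76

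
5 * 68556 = 342780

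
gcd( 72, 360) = 72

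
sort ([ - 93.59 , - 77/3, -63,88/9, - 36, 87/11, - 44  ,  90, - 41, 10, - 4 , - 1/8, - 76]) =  [- 93.59, - 76, - 63, - 44, - 41, - 36, - 77/3  ,- 4, - 1/8, 87/11, 88/9,10,  90] 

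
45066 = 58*777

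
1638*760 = 1244880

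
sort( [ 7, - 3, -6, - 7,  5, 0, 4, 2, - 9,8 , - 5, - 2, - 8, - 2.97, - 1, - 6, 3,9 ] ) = [ - 9 , - 8, - 7, - 6,- 6, - 5, - 3, - 2.97,-2 , - 1,0, 2, 3, 4, 5, 7, 8, 9]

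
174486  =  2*87243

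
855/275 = 171/55  =  3.11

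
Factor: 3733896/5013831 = 2^3*155579^1*1671277^(-1)=1244632/1671277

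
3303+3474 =6777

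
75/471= 25/157 = 0.16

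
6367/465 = 6367/465=13.69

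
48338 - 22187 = 26151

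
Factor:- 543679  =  -543679^1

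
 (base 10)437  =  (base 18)165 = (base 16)1b5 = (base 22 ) JJ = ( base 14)233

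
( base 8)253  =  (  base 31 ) 5G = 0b10101011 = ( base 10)171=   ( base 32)5B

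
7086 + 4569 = 11655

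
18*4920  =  88560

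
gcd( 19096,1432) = 8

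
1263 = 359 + 904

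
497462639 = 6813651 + 490648988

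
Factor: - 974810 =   -  2^1 * 5^1 * 43^1*2267^1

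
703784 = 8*87973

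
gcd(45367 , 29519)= 7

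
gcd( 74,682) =2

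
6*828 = 4968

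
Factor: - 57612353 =-31^1*563^1*3301^1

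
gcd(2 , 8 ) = 2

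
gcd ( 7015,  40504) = 61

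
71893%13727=3258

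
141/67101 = 47/22367=0.00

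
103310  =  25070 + 78240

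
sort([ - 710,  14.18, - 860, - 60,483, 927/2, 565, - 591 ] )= [ -860, -710, - 591, - 60,14.18,927/2 , 483, 565]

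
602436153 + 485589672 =1088025825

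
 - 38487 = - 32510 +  - 5977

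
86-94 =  - 8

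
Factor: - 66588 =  - 2^2*3^1*31^1 * 179^1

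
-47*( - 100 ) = 4700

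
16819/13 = 16819/13 = 1293.77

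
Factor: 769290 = 2^1*3^1 *5^1 *25643^1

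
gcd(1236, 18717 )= 3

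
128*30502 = 3904256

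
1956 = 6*326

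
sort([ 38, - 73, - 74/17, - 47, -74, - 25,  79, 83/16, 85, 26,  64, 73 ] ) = [ - 74,-73, - 47, - 25,  -  74/17,  83/16, 26,38, 64,73, 79,85] 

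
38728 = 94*412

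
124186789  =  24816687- - 99370102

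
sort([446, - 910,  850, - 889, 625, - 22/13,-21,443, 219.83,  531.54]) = [ - 910, - 889, - 21, - 22/13, 219.83, 443,446 , 531.54, 625,  850 ]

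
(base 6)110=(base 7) 60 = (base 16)2a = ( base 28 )1e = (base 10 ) 42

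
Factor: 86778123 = 3^1*28926041^1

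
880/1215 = 176/243 = 0.72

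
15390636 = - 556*( - 27681) 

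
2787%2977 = 2787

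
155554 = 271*574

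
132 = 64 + 68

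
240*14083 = 3379920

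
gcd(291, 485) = 97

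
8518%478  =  392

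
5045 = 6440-1395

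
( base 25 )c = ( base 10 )12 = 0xC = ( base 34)C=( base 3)110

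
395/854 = 395/854 = 0.46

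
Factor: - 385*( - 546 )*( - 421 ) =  - 88498410 = - 2^1  *3^1*5^1* 7^2*11^1*13^1*421^1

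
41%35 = 6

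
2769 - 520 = 2249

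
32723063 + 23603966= 56327029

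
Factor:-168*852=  - 143136= - 2^5*3^2*7^1*71^1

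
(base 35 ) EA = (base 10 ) 500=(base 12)358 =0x1f4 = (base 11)415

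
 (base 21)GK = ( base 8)544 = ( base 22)g4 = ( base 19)IE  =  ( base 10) 356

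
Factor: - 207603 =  - 3^4  *11^1*233^1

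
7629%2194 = 1047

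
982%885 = 97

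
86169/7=12309 + 6/7= 12309.86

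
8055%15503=8055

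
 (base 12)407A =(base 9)10544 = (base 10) 7006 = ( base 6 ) 52234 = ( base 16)1B5E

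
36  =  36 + 0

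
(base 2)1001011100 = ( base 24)114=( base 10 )604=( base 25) O4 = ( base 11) 4AA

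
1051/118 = 1051/118 =8.91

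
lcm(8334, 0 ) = 0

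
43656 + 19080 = 62736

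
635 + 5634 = 6269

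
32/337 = 32/337= 0.09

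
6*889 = 5334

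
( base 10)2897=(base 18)8GH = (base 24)50H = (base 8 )5521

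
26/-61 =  - 26/61  =  - 0.43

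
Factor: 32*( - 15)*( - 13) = 6240 = 2^5*3^1 * 5^1* 13^1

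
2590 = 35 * 74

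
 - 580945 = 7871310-8452255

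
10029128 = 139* 72152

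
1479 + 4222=5701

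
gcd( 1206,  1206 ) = 1206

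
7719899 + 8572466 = 16292365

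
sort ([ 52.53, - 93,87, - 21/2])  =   [ - 93, - 21/2,52.53, 87]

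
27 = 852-825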